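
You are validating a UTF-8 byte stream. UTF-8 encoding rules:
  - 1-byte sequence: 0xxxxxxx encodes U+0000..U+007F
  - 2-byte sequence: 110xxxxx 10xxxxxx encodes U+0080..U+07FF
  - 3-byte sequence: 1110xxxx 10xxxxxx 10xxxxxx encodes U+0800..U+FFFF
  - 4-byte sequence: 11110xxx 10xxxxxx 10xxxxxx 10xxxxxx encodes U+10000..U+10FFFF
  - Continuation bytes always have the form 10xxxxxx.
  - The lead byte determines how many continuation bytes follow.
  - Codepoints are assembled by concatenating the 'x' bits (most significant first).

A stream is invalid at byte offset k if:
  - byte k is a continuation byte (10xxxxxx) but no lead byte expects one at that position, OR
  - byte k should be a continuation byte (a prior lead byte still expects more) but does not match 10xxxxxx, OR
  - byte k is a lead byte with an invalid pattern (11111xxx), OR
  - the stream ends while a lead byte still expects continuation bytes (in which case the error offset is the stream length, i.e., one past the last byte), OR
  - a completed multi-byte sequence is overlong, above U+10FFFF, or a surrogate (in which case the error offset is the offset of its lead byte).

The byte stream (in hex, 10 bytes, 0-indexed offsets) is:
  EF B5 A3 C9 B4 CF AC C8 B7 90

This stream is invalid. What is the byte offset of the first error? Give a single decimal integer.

Answer: 9

Derivation:
Byte[0]=EF: 3-byte lead, need 2 cont bytes. acc=0xF
Byte[1]=B5: continuation. acc=(acc<<6)|0x35=0x3F5
Byte[2]=A3: continuation. acc=(acc<<6)|0x23=0xFD63
Completed: cp=U+FD63 (starts at byte 0)
Byte[3]=C9: 2-byte lead, need 1 cont bytes. acc=0x9
Byte[4]=B4: continuation. acc=(acc<<6)|0x34=0x274
Completed: cp=U+0274 (starts at byte 3)
Byte[5]=CF: 2-byte lead, need 1 cont bytes. acc=0xF
Byte[6]=AC: continuation. acc=(acc<<6)|0x2C=0x3EC
Completed: cp=U+03EC (starts at byte 5)
Byte[7]=C8: 2-byte lead, need 1 cont bytes. acc=0x8
Byte[8]=B7: continuation. acc=(acc<<6)|0x37=0x237
Completed: cp=U+0237 (starts at byte 7)
Byte[9]=90: INVALID lead byte (not 0xxx/110x/1110/11110)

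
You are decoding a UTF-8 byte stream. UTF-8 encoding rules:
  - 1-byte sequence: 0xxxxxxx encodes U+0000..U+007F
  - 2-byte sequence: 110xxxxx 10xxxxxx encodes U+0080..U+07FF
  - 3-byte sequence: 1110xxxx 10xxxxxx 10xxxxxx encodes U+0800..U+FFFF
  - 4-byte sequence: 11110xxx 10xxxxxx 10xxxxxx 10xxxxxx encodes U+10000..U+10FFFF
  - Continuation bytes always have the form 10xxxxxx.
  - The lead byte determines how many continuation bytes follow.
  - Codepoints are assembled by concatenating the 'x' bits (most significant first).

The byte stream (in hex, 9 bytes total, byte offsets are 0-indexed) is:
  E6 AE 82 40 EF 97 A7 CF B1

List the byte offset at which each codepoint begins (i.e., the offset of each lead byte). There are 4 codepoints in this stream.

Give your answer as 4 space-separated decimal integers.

Byte[0]=E6: 3-byte lead, need 2 cont bytes. acc=0x6
Byte[1]=AE: continuation. acc=(acc<<6)|0x2E=0x1AE
Byte[2]=82: continuation. acc=(acc<<6)|0x02=0x6B82
Completed: cp=U+6B82 (starts at byte 0)
Byte[3]=40: 1-byte ASCII. cp=U+0040
Byte[4]=EF: 3-byte lead, need 2 cont bytes. acc=0xF
Byte[5]=97: continuation. acc=(acc<<6)|0x17=0x3D7
Byte[6]=A7: continuation. acc=(acc<<6)|0x27=0xF5E7
Completed: cp=U+F5E7 (starts at byte 4)
Byte[7]=CF: 2-byte lead, need 1 cont bytes. acc=0xF
Byte[8]=B1: continuation. acc=(acc<<6)|0x31=0x3F1
Completed: cp=U+03F1 (starts at byte 7)

Answer: 0 3 4 7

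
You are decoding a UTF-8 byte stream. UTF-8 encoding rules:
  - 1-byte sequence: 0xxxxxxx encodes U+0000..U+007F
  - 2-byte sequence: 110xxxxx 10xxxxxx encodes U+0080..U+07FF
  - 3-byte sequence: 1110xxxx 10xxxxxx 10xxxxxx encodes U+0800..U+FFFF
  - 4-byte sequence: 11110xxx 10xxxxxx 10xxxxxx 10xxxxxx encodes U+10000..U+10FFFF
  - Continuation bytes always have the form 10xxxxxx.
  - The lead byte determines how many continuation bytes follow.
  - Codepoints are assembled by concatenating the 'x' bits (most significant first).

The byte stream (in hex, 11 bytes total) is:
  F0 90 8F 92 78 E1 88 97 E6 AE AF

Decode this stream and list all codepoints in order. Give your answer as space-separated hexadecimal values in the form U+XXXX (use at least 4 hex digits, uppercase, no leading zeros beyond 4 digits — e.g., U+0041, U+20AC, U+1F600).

Byte[0]=F0: 4-byte lead, need 3 cont bytes. acc=0x0
Byte[1]=90: continuation. acc=(acc<<6)|0x10=0x10
Byte[2]=8F: continuation. acc=(acc<<6)|0x0F=0x40F
Byte[3]=92: continuation. acc=(acc<<6)|0x12=0x103D2
Completed: cp=U+103D2 (starts at byte 0)
Byte[4]=78: 1-byte ASCII. cp=U+0078
Byte[5]=E1: 3-byte lead, need 2 cont bytes. acc=0x1
Byte[6]=88: continuation. acc=(acc<<6)|0x08=0x48
Byte[7]=97: continuation. acc=(acc<<6)|0x17=0x1217
Completed: cp=U+1217 (starts at byte 5)
Byte[8]=E6: 3-byte lead, need 2 cont bytes. acc=0x6
Byte[9]=AE: continuation. acc=(acc<<6)|0x2E=0x1AE
Byte[10]=AF: continuation. acc=(acc<<6)|0x2F=0x6BAF
Completed: cp=U+6BAF (starts at byte 8)

Answer: U+103D2 U+0078 U+1217 U+6BAF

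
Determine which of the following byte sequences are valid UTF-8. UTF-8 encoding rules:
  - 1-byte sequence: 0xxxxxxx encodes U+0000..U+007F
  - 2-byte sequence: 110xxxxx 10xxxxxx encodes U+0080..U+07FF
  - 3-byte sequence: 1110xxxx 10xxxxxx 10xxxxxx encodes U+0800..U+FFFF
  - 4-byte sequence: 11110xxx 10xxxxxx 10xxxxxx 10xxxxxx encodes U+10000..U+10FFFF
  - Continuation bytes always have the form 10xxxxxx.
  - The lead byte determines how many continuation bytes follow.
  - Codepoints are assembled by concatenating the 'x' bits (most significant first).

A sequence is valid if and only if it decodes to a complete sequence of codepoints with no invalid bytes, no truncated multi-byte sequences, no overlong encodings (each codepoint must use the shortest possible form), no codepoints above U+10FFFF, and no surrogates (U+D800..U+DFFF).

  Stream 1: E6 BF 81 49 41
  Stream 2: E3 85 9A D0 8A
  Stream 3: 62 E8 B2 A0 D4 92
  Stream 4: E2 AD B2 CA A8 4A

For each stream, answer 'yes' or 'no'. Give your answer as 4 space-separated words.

Stream 1: decodes cleanly. VALID
Stream 2: decodes cleanly. VALID
Stream 3: decodes cleanly. VALID
Stream 4: decodes cleanly. VALID

Answer: yes yes yes yes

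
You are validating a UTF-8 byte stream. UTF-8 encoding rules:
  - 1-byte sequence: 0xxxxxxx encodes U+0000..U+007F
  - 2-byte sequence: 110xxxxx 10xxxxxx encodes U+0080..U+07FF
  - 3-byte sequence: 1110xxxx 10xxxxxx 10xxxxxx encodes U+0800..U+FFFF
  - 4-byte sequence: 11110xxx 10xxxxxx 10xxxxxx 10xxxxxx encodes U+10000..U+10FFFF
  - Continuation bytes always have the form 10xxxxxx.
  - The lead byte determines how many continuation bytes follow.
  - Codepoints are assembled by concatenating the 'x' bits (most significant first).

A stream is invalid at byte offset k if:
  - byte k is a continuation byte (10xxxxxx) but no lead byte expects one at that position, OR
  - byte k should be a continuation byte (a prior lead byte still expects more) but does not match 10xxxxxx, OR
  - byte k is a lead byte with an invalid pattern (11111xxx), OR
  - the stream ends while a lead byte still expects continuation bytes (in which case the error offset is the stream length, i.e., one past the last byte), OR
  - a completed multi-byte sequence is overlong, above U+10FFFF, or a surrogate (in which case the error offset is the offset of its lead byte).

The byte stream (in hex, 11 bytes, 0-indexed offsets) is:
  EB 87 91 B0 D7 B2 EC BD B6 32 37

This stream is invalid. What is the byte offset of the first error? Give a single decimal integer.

Answer: 3

Derivation:
Byte[0]=EB: 3-byte lead, need 2 cont bytes. acc=0xB
Byte[1]=87: continuation. acc=(acc<<6)|0x07=0x2C7
Byte[2]=91: continuation. acc=(acc<<6)|0x11=0xB1D1
Completed: cp=U+B1D1 (starts at byte 0)
Byte[3]=B0: INVALID lead byte (not 0xxx/110x/1110/11110)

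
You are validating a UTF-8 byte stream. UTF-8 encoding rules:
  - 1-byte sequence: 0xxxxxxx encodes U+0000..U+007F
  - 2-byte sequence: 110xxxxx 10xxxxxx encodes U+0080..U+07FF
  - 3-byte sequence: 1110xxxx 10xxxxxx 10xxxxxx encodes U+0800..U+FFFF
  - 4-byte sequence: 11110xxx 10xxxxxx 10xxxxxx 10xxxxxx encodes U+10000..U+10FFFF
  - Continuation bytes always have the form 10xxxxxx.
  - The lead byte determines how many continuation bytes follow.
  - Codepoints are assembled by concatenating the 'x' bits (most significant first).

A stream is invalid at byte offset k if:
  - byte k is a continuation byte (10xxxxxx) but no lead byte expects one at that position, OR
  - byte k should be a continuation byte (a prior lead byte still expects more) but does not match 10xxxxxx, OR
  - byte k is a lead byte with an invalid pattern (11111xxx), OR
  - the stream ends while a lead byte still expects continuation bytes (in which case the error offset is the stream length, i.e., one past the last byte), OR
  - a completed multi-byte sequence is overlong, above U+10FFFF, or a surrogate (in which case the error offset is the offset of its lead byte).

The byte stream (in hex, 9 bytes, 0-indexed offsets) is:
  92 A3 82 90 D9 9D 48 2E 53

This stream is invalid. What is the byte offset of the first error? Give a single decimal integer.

Answer: 0

Derivation:
Byte[0]=92: INVALID lead byte (not 0xxx/110x/1110/11110)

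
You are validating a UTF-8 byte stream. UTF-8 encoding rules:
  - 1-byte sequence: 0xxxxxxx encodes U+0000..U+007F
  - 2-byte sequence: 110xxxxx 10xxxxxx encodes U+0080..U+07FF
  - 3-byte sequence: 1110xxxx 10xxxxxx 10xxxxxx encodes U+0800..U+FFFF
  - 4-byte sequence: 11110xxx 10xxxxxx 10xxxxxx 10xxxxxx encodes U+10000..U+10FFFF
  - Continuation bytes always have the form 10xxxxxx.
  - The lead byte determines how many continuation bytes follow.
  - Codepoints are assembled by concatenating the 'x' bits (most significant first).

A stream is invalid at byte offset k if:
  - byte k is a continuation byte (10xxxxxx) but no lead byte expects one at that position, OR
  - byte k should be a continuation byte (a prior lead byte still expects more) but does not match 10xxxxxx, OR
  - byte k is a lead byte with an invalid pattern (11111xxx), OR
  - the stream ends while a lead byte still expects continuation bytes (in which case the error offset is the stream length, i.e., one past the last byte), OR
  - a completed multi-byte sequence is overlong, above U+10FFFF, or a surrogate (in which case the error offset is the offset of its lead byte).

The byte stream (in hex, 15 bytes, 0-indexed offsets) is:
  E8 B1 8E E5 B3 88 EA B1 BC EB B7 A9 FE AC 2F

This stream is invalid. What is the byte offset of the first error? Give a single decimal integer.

Answer: 12

Derivation:
Byte[0]=E8: 3-byte lead, need 2 cont bytes. acc=0x8
Byte[1]=B1: continuation. acc=(acc<<6)|0x31=0x231
Byte[2]=8E: continuation. acc=(acc<<6)|0x0E=0x8C4E
Completed: cp=U+8C4E (starts at byte 0)
Byte[3]=E5: 3-byte lead, need 2 cont bytes. acc=0x5
Byte[4]=B3: continuation. acc=(acc<<6)|0x33=0x173
Byte[5]=88: continuation. acc=(acc<<6)|0x08=0x5CC8
Completed: cp=U+5CC8 (starts at byte 3)
Byte[6]=EA: 3-byte lead, need 2 cont bytes. acc=0xA
Byte[7]=B1: continuation. acc=(acc<<6)|0x31=0x2B1
Byte[8]=BC: continuation. acc=(acc<<6)|0x3C=0xAC7C
Completed: cp=U+AC7C (starts at byte 6)
Byte[9]=EB: 3-byte lead, need 2 cont bytes. acc=0xB
Byte[10]=B7: continuation. acc=(acc<<6)|0x37=0x2F7
Byte[11]=A9: continuation. acc=(acc<<6)|0x29=0xBDE9
Completed: cp=U+BDE9 (starts at byte 9)
Byte[12]=FE: INVALID lead byte (not 0xxx/110x/1110/11110)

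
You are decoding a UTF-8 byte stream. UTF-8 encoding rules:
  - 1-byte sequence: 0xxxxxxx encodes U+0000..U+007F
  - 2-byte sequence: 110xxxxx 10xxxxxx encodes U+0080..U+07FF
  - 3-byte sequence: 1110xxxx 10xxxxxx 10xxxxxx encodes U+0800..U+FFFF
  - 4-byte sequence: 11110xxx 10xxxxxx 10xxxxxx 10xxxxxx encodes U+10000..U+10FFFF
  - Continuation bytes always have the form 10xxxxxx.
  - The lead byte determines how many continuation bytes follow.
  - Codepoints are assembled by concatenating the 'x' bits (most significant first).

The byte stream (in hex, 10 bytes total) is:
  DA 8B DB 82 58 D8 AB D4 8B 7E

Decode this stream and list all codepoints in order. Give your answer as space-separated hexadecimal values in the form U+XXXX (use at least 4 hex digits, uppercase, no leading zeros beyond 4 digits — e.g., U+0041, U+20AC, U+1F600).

Byte[0]=DA: 2-byte lead, need 1 cont bytes. acc=0x1A
Byte[1]=8B: continuation. acc=(acc<<6)|0x0B=0x68B
Completed: cp=U+068B (starts at byte 0)
Byte[2]=DB: 2-byte lead, need 1 cont bytes. acc=0x1B
Byte[3]=82: continuation. acc=(acc<<6)|0x02=0x6C2
Completed: cp=U+06C2 (starts at byte 2)
Byte[4]=58: 1-byte ASCII. cp=U+0058
Byte[5]=D8: 2-byte lead, need 1 cont bytes. acc=0x18
Byte[6]=AB: continuation. acc=(acc<<6)|0x2B=0x62B
Completed: cp=U+062B (starts at byte 5)
Byte[7]=D4: 2-byte lead, need 1 cont bytes. acc=0x14
Byte[8]=8B: continuation. acc=(acc<<6)|0x0B=0x50B
Completed: cp=U+050B (starts at byte 7)
Byte[9]=7E: 1-byte ASCII. cp=U+007E

Answer: U+068B U+06C2 U+0058 U+062B U+050B U+007E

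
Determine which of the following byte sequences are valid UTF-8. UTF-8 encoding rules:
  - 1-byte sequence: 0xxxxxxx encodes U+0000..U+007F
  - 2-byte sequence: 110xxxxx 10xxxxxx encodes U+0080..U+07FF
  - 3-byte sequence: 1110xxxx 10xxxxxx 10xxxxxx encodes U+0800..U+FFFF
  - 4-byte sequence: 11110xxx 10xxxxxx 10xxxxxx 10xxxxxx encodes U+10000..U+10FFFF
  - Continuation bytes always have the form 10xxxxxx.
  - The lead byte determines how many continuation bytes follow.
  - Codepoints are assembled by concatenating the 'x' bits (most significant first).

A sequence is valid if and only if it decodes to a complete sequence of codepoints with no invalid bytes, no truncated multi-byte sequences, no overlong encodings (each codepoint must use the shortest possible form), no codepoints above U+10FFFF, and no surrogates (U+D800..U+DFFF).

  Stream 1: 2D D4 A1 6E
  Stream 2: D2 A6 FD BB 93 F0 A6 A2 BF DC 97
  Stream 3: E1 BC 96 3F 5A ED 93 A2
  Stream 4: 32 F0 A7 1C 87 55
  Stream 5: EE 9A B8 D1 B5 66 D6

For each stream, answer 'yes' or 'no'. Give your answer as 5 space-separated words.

Stream 1: decodes cleanly. VALID
Stream 2: error at byte offset 2. INVALID
Stream 3: decodes cleanly. VALID
Stream 4: error at byte offset 3. INVALID
Stream 5: error at byte offset 7. INVALID

Answer: yes no yes no no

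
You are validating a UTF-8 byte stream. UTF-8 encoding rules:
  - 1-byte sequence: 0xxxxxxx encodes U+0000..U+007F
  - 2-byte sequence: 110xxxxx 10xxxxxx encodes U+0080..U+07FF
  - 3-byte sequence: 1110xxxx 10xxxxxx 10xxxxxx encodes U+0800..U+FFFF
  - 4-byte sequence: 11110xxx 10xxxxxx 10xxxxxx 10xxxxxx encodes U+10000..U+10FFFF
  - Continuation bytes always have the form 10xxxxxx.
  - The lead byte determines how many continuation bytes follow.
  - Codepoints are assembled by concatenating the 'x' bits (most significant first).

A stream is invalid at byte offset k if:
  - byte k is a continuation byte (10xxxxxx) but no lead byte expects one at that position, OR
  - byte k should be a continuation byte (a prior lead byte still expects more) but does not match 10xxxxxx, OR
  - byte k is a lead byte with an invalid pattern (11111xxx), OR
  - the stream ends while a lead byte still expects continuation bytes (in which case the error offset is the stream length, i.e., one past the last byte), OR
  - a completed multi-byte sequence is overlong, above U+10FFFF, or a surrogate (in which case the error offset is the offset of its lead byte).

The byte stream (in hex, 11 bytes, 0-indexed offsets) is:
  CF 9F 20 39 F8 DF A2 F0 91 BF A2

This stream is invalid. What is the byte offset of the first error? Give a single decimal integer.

Answer: 4

Derivation:
Byte[0]=CF: 2-byte lead, need 1 cont bytes. acc=0xF
Byte[1]=9F: continuation. acc=(acc<<6)|0x1F=0x3DF
Completed: cp=U+03DF (starts at byte 0)
Byte[2]=20: 1-byte ASCII. cp=U+0020
Byte[3]=39: 1-byte ASCII. cp=U+0039
Byte[4]=F8: INVALID lead byte (not 0xxx/110x/1110/11110)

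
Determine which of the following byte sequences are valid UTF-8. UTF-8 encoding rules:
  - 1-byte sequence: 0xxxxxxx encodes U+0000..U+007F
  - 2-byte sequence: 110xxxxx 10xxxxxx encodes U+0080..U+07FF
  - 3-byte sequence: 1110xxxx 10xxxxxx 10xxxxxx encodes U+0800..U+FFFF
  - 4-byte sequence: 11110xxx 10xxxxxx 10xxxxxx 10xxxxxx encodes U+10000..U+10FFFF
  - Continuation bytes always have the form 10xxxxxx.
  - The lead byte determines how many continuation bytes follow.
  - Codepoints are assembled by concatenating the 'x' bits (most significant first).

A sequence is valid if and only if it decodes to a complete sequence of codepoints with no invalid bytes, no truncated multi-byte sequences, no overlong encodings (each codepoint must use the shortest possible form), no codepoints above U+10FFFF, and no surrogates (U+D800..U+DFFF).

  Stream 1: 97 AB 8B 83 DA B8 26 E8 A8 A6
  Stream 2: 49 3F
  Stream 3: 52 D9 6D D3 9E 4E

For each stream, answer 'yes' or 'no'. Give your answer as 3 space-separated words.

Stream 1: error at byte offset 0. INVALID
Stream 2: decodes cleanly. VALID
Stream 3: error at byte offset 2. INVALID

Answer: no yes no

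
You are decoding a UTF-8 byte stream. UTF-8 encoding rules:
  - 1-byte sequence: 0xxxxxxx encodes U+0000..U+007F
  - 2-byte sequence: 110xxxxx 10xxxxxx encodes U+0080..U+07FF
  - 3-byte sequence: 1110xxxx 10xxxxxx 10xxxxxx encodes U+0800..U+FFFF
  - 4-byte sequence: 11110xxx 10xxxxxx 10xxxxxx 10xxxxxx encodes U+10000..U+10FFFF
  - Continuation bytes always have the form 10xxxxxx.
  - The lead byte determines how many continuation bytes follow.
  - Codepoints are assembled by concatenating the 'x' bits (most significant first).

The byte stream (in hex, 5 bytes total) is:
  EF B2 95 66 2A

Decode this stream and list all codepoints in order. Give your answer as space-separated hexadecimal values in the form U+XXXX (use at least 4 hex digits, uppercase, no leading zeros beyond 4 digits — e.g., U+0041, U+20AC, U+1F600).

Byte[0]=EF: 3-byte lead, need 2 cont bytes. acc=0xF
Byte[1]=B2: continuation. acc=(acc<<6)|0x32=0x3F2
Byte[2]=95: continuation. acc=(acc<<6)|0x15=0xFC95
Completed: cp=U+FC95 (starts at byte 0)
Byte[3]=66: 1-byte ASCII. cp=U+0066
Byte[4]=2A: 1-byte ASCII. cp=U+002A

Answer: U+FC95 U+0066 U+002A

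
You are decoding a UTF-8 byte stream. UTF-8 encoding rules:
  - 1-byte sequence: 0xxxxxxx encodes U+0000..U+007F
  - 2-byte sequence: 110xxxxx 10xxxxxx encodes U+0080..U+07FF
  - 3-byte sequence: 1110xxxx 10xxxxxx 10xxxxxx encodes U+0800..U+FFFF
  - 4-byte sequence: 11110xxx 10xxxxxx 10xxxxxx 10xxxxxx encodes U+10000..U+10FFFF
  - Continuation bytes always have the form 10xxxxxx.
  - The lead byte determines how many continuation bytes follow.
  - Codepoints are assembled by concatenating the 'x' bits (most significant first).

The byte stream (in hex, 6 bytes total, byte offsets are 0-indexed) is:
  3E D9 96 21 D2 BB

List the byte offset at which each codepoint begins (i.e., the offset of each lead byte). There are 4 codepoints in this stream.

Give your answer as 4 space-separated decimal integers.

Answer: 0 1 3 4

Derivation:
Byte[0]=3E: 1-byte ASCII. cp=U+003E
Byte[1]=D9: 2-byte lead, need 1 cont bytes. acc=0x19
Byte[2]=96: continuation. acc=(acc<<6)|0x16=0x656
Completed: cp=U+0656 (starts at byte 1)
Byte[3]=21: 1-byte ASCII. cp=U+0021
Byte[4]=D2: 2-byte lead, need 1 cont bytes. acc=0x12
Byte[5]=BB: continuation. acc=(acc<<6)|0x3B=0x4BB
Completed: cp=U+04BB (starts at byte 4)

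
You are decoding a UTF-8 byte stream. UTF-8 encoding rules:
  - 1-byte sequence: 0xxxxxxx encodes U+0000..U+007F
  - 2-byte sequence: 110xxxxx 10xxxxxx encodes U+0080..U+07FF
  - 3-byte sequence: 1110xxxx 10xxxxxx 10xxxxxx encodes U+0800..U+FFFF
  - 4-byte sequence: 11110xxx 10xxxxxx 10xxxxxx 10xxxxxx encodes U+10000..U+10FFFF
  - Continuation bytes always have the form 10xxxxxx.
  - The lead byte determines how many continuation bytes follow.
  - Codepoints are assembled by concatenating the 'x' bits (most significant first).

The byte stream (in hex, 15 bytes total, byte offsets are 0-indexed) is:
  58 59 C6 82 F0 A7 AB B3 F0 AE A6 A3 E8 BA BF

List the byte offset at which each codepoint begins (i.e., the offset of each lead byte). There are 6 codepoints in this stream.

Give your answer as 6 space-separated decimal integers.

Byte[0]=58: 1-byte ASCII. cp=U+0058
Byte[1]=59: 1-byte ASCII. cp=U+0059
Byte[2]=C6: 2-byte lead, need 1 cont bytes. acc=0x6
Byte[3]=82: continuation. acc=(acc<<6)|0x02=0x182
Completed: cp=U+0182 (starts at byte 2)
Byte[4]=F0: 4-byte lead, need 3 cont bytes. acc=0x0
Byte[5]=A7: continuation. acc=(acc<<6)|0x27=0x27
Byte[6]=AB: continuation. acc=(acc<<6)|0x2B=0x9EB
Byte[7]=B3: continuation. acc=(acc<<6)|0x33=0x27AF3
Completed: cp=U+27AF3 (starts at byte 4)
Byte[8]=F0: 4-byte lead, need 3 cont bytes. acc=0x0
Byte[9]=AE: continuation. acc=(acc<<6)|0x2E=0x2E
Byte[10]=A6: continuation. acc=(acc<<6)|0x26=0xBA6
Byte[11]=A3: continuation. acc=(acc<<6)|0x23=0x2E9A3
Completed: cp=U+2E9A3 (starts at byte 8)
Byte[12]=E8: 3-byte lead, need 2 cont bytes. acc=0x8
Byte[13]=BA: continuation. acc=(acc<<6)|0x3A=0x23A
Byte[14]=BF: continuation. acc=(acc<<6)|0x3F=0x8EBF
Completed: cp=U+8EBF (starts at byte 12)

Answer: 0 1 2 4 8 12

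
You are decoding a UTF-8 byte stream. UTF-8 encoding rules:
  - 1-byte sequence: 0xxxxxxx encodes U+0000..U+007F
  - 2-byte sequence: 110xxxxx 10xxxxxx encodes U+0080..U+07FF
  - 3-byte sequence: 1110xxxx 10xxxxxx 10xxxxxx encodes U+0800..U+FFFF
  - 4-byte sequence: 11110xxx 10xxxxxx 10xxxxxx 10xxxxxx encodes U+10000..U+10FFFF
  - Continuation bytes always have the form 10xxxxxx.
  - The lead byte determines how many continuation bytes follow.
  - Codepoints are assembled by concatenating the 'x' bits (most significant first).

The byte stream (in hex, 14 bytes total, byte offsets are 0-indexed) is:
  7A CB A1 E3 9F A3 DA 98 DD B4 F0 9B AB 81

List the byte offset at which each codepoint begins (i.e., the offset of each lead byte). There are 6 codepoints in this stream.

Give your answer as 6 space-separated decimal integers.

Byte[0]=7A: 1-byte ASCII. cp=U+007A
Byte[1]=CB: 2-byte lead, need 1 cont bytes. acc=0xB
Byte[2]=A1: continuation. acc=(acc<<6)|0x21=0x2E1
Completed: cp=U+02E1 (starts at byte 1)
Byte[3]=E3: 3-byte lead, need 2 cont bytes. acc=0x3
Byte[4]=9F: continuation. acc=(acc<<6)|0x1F=0xDF
Byte[5]=A3: continuation. acc=(acc<<6)|0x23=0x37E3
Completed: cp=U+37E3 (starts at byte 3)
Byte[6]=DA: 2-byte lead, need 1 cont bytes. acc=0x1A
Byte[7]=98: continuation. acc=(acc<<6)|0x18=0x698
Completed: cp=U+0698 (starts at byte 6)
Byte[8]=DD: 2-byte lead, need 1 cont bytes. acc=0x1D
Byte[9]=B4: continuation. acc=(acc<<6)|0x34=0x774
Completed: cp=U+0774 (starts at byte 8)
Byte[10]=F0: 4-byte lead, need 3 cont bytes. acc=0x0
Byte[11]=9B: continuation. acc=(acc<<6)|0x1B=0x1B
Byte[12]=AB: continuation. acc=(acc<<6)|0x2B=0x6EB
Byte[13]=81: continuation. acc=(acc<<6)|0x01=0x1BAC1
Completed: cp=U+1BAC1 (starts at byte 10)

Answer: 0 1 3 6 8 10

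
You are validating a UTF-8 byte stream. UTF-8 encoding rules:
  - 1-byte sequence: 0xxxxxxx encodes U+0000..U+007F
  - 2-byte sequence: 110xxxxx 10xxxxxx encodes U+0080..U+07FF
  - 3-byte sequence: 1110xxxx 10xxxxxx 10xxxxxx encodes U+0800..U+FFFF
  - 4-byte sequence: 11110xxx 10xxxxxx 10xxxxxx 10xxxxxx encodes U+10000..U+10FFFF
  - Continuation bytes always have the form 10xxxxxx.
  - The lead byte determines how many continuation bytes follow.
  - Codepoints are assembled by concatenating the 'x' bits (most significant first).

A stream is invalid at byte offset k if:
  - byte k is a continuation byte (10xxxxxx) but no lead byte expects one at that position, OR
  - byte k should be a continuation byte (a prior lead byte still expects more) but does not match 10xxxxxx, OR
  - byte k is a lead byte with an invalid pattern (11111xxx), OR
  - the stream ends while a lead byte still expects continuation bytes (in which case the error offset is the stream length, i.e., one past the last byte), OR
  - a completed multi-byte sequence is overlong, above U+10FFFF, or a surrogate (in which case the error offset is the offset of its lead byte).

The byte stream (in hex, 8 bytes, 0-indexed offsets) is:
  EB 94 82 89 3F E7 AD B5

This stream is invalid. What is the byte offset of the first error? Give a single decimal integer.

Byte[0]=EB: 3-byte lead, need 2 cont bytes. acc=0xB
Byte[1]=94: continuation. acc=(acc<<6)|0x14=0x2D4
Byte[2]=82: continuation. acc=(acc<<6)|0x02=0xB502
Completed: cp=U+B502 (starts at byte 0)
Byte[3]=89: INVALID lead byte (not 0xxx/110x/1110/11110)

Answer: 3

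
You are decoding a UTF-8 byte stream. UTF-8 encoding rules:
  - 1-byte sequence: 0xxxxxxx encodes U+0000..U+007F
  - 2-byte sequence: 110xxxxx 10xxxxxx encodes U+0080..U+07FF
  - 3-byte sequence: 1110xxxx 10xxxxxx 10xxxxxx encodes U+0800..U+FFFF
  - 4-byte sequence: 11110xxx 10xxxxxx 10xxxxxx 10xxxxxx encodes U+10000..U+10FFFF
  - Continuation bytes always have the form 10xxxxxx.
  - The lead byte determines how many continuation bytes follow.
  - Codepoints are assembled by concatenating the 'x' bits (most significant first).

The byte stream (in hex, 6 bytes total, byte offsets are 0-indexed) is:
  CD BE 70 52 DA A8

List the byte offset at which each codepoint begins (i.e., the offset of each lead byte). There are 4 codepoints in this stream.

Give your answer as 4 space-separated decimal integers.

Answer: 0 2 3 4

Derivation:
Byte[0]=CD: 2-byte lead, need 1 cont bytes. acc=0xD
Byte[1]=BE: continuation. acc=(acc<<6)|0x3E=0x37E
Completed: cp=U+037E (starts at byte 0)
Byte[2]=70: 1-byte ASCII. cp=U+0070
Byte[3]=52: 1-byte ASCII. cp=U+0052
Byte[4]=DA: 2-byte lead, need 1 cont bytes. acc=0x1A
Byte[5]=A8: continuation. acc=(acc<<6)|0x28=0x6A8
Completed: cp=U+06A8 (starts at byte 4)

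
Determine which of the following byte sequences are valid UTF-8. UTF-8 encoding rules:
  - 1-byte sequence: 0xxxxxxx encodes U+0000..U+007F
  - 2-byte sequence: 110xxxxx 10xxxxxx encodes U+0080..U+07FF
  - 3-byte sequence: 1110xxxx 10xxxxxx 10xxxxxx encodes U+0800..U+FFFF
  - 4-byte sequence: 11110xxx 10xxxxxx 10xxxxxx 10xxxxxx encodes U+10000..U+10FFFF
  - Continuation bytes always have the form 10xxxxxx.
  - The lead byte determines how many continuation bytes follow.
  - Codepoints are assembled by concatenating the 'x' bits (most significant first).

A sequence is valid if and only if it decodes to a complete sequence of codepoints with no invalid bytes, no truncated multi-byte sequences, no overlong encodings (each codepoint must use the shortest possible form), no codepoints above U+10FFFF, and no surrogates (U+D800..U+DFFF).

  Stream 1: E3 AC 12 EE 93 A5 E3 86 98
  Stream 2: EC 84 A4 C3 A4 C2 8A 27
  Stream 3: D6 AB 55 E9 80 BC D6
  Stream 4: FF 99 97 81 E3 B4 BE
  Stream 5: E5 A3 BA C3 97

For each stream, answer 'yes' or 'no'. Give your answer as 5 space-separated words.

Answer: no yes no no yes

Derivation:
Stream 1: error at byte offset 2. INVALID
Stream 2: decodes cleanly. VALID
Stream 3: error at byte offset 7. INVALID
Stream 4: error at byte offset 0. INVALID
Stream 5: decodes cleanly. VALID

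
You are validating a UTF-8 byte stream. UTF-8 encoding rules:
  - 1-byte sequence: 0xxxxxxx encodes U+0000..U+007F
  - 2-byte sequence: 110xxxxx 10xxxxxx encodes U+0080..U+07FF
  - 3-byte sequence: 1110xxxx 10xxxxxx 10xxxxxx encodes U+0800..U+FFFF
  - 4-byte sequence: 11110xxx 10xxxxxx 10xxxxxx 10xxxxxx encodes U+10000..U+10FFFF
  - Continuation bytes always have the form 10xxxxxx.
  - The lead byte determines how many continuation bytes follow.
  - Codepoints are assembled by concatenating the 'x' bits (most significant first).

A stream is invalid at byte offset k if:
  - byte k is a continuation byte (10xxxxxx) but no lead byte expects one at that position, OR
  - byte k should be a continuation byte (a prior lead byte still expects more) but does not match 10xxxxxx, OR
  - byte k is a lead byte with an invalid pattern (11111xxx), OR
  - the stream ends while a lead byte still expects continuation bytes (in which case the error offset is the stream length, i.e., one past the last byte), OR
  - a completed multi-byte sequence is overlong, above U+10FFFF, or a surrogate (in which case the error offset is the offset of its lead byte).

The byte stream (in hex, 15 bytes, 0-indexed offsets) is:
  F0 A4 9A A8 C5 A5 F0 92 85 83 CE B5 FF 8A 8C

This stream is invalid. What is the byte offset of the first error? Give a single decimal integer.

Byte[0]=F0: 4-byte lead, need 3 cont bytes. acc=0x0
Byte[1]=A4: continuation. acc=(acc<<6)|0x24=0x24
Byte[2]=9A: continuation. acc=(acc<<6)|0x1A=0x91A
Byte[3]=A8: continuation. acc=(acc<<6)|0x28=0x246A8
Completed: cp=U+246A8 (starts at byte 0)
Byte[4]=C5: 2-byte lead, need 1 cont bytes. acc=0x5
Byte[5]=A5: continuation. acc=(acc<<6)|0x25=0x165
Completed: cp=U+0165 (starts at byte 4)
Byte[6]=F0: 4-byte lead, need 3 cont bytes. acc=0x0
Byte[7]=92: continuation. acc=(acc<<6)|0x12=0x12
Byte[8]=85: continuation. acc=(acc<<6)|0x05=0x485
Byte[9]=83: continuation. acc=(acc<<6)|0x03=0x12143
Completed: cp=U+12143 (starts at byte 6)
Byte[10]=CE: 2-byte lead, need 1 cont bytes. acc=0xE
Byte[11]=B5: continuation. acc=(acc<<6)|0x35=0x3B5
Completed: cp=U+03B5 (starts at byte 10)
Byte[12]=FF: INVALID lead byte (not 0xxx/110x/1110/11110)

Answer: 12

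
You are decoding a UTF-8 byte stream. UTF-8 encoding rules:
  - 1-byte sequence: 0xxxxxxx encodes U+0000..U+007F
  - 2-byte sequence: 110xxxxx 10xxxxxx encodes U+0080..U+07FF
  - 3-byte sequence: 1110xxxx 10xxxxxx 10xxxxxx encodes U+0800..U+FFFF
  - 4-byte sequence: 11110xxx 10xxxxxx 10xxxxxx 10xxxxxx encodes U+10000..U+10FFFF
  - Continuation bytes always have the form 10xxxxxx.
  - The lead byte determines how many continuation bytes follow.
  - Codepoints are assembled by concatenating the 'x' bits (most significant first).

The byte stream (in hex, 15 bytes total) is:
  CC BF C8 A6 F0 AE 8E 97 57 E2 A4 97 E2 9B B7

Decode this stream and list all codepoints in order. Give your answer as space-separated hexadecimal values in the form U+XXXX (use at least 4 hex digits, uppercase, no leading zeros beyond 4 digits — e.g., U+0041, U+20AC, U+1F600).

Answer: U+033F U+0226 U+2E397 U+0057 U+2917 U+26F7

Derivation:
Byte[0]=CC: 2-byte lead, need 1 cont bytes. acc=0xC
Byte[1]=BF: continuation. acc=(acc<<6)|0x3F=0x33F
Completed: cp=U+033F (starts at byte 0)
Byte[2]=C8: 2-byte lead, need 1 cont bytes. acc=0x8
Byte[3]=A6: continuation. acc=(acc<<6)|0x26=0x226
Completed: cp=U+0226 (starts at byte 2)
Byte[4]=F0: 4-byte lead, need 3 cont bytes. acc=0x0
Byte[5]=AE: continuation. acc=(acc<<6)|0x2E=0x2E
Byte[6]=8E: continuation. acc=(acc<<6)|0x0E=0xB8E
Byte[7]=97: continuation. acc=(acc<<6)|0x17=0x2E397
Completed: cp=U+2E397 (starts at byte 4)
Byte[8]=57: 1-byte ASCII. cp=U+0057
Byte[9]=E2: 3-byte lead, need 2 cont bytes. acc=0x2
Byte[10]=A4: continuation. acc=(acc<<6)|0x24=0xA4
Byte[11]=97: continuation. acc=(acc<<6)|0x17=0x2917
Completed: cp=U+2917 (starts at byte 9)
Byte[12]=E2: 3-byte lead, need 2 cont bytes. acc=0x2
Byte[13]=9B: continuation. acc=(acc<<6)|0x1B=0x9B
Byte[14]=B7: continuation. acc=(acc<<6)|0x37=0x26F7
Completed: cp=U+26F7 (starts at byte 12)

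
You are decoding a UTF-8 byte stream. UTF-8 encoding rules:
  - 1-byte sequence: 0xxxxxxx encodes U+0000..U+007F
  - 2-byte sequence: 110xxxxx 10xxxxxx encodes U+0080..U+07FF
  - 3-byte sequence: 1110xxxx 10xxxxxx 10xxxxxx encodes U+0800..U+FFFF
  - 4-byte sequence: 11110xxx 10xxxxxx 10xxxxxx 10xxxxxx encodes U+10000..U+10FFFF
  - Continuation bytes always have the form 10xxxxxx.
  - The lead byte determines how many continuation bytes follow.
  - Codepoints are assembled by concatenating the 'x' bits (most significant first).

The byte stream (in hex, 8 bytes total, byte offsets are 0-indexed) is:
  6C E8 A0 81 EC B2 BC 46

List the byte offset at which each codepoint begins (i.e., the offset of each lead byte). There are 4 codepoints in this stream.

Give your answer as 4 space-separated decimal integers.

Byte[0]=6C: 1-byte ASCII. cp=U+006C
Byte[1]=E8: 3-byte lead, need 2 cont bytes. acc=0x8
Byte[2]=A0: continuation. acc=(acc<<6)|0x20=0x220
Byte[3]=81: continuation. acc=(acc<<6)|0x01=0x8801
Completed: cp=U+8801 (starts at byte 1)
Byte[4]=EC: 3-byte lead, need 2 cont bytes. acc=0xC
Byte[5]=B2: continuation. acc=(acc<<6)|0x32=0x332
Byte[6]=BC: continuation. acc=(acc<<6)|0x3C=0xCCBC
Completed: cp=U+CCBC (starts at byte 4)
Byte[7]=46: 1-byte ASCII. cp=U+0046

Answer: 0 1 4 7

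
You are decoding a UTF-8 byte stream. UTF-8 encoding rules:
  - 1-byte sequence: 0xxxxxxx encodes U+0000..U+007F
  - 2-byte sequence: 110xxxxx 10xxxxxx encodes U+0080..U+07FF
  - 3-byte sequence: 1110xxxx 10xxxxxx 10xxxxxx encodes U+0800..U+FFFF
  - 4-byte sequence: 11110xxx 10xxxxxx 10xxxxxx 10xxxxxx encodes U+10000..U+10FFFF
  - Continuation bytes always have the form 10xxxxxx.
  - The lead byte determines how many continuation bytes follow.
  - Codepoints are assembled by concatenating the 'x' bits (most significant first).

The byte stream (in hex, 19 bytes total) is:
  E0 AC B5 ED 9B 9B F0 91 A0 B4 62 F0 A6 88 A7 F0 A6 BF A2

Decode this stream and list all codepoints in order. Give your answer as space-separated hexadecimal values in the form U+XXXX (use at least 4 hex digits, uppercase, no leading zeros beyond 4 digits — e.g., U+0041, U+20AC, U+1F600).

Answer: U+0B35 U+D6DB U+11834 U+0062 U+26227 U+26FE2

Derivation:
Byte[0]=E0: 3-byte lead, need 2 cont bytes. acc=0x0
Byte[1]=AC: continuation. acc=(acc<<6)|0x2C=0x2C
Byte[2]=B5: continuation. acc=(acc<<6)|0x35=0xB35
Completed: cp=U+0B35 (starts at byte 0)
Byte[3]=ED: 3-byte lead, need 2 cont bytes. acc=0xD
Byte[4]=9B: continuation. acc=(acc<<6)|0x1B=0x35B
Byte[5]=9B: continuation. acc=(acc<<6)|0x1B=0xD6DB
Completed: cp=U+D6DB (starts at byte 3)
Byte[6]=F0: 4-byte lead, need 3 cont bytes. acc=0x0
Byte[7]=91: continuation. acc=(acc<<6)|0x11=0x11
Byte[8]=A0: continuation. acc=(acc<<6)|0x20=0x460
Byte[9]=B4: continuation. acc=(acc<<6)|0x34=0x11834
Completed: cp=U+11834 (starts at byte 6)
Byte[10]=62: 1-byte ASCII. cp=U+0062
Byte[11]=F0: 4-byte lead, need 3 cont bytes. acc=0x0
Byte[12]=A6: continuation. acc=(acc<<6)|0x26=0x26
Byte[13]=88: continuation. acc=(acc<<6)|0x08=0x988
Byte[14]=A7: continuation. acc=(acc<<6)|0x27=0x26227
Completed: cp=U+26227 (starts at byte 11)
Byte[15]=F0: 4-byte lead, need 3 cont bytes. acc=0x0
Byte[16]=A6: continuation. acc=(acc<<6)|0x26=0x26
Byte[17]=BF: continuation. acc=(acc<<6)|0x3F=0x9BF
Byte[18]=A2: continuation. acc=(acc<<6)|0x22=0x26FE2
Completed: cp=U+26FE2 (starts at byte 15)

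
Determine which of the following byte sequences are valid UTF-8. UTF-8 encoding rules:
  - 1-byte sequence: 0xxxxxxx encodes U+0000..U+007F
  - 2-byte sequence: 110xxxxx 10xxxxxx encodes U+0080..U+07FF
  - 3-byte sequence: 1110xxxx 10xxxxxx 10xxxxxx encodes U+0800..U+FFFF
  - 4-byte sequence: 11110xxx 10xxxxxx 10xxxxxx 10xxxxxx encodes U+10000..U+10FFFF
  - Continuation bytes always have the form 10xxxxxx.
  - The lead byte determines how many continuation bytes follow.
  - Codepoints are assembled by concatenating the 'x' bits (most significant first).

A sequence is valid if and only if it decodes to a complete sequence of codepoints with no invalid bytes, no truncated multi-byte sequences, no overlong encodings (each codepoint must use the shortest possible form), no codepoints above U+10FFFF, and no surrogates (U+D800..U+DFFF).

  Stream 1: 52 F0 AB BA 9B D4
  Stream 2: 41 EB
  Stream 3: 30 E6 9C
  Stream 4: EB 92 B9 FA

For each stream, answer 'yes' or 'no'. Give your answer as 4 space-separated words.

Answer: no no no no

Derivation:
Stream 1: error at byte offset 6. INVALID
Stream 2: error at byte offset 2. INVALID
Stream 3: error at byte offset 3. INVALID
Stream 4: error at byte offset 3. INVALID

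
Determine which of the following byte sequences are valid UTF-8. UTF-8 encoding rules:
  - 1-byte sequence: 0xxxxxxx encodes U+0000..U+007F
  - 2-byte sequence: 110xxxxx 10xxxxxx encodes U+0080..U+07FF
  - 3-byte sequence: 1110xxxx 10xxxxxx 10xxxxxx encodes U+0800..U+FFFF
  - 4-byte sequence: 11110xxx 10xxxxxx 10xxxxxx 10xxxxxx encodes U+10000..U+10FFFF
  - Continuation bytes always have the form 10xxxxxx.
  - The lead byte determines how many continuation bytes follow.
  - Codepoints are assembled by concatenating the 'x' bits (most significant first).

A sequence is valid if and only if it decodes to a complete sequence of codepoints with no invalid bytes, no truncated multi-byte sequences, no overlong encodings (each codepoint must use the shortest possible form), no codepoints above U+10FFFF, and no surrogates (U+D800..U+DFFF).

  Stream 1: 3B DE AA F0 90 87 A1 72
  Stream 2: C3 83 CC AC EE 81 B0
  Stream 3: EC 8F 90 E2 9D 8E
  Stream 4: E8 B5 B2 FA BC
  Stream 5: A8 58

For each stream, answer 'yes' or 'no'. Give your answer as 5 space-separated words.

Answer: yes yes yes no no

Derivation:
Stream 1: decodes cleanly. VALID
Stream 2: decodes cleanly. VALID
Stream 3: decodes cleanly. VALID
Stream 4: error at byte offset 3. INVALID
Stream 5: error at byte offset 0. INVALID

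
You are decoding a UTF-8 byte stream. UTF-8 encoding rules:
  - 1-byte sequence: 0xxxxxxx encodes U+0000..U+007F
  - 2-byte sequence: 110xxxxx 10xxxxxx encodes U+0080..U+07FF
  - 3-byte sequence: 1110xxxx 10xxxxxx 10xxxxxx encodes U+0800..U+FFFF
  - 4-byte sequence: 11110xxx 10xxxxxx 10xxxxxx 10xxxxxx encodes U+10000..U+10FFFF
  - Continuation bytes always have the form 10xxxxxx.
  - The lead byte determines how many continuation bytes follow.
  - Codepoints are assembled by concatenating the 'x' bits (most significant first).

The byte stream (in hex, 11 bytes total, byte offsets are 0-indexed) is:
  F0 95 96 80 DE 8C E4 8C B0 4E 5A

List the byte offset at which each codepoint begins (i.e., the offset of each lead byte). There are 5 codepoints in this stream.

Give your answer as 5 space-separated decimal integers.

Byte[0]=F0: 4-byte lead, need 3 cont bytes. acc=0x0
Byte[1]=95: continuation. acc=(acc<<6)|0x15=0x15
Byte[2]=96: continuation. acc=(acc<<6)|0x16=0x556
Byte[3]=80: continuation. acc=(acc<<6)|0x00=0x15580
Completed: cp=U+15580 (starts at byte 0)
Byte[4]=DE: 2-byte lead, need 1 cont bytes. acc=0x1E
Byte[5]=8C: continuation. acc=(acc<<6)|0x0C=0x78C
Completed: cp=U+078C (starts at byte 4)
Byte[6]=E4: 3-byte lead, need 2 cont bytes. acc=0x4
Byte[7]=8C: continuation. acc=(acc<<6)|0x0C=0x10C
Byte[8]=B0: continuation. acc=(acc<<6)|0x30=0x4330
Completed: cp=U+4330 (starts at byte 6)
Byte[9]=4E: 1-byte ASCII. cp=U+004E
Byte[10]=5A: 1-byte ASCII. cp=U+005A

Answer: 0 4 6 9 10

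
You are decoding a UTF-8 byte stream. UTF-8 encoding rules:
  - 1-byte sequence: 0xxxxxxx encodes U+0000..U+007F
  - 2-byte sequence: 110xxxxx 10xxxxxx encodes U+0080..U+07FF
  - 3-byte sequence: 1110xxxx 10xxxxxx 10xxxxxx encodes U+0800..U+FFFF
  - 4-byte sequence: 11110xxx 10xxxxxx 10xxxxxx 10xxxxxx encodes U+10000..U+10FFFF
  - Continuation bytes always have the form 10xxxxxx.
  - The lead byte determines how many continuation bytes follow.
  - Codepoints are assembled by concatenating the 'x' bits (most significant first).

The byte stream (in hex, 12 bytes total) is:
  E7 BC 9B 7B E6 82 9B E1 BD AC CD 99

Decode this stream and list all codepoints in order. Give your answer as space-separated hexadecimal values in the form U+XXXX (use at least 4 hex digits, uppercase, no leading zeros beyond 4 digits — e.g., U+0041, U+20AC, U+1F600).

Byte[0]=E7: 3-byte lead, need 2 cont bytes. acc=0x7
Byte[1]=BC: continuation. acc=(acc<<6)|0x3C=0x1FC
Byte[2]=9B: continuation. acc=(acc<<6)|0x1B=0x7F1B
Completed: cp=U+7F1B (starts at byte 0)
Byte[3]=7B: 1-byte ASCII. cp=U+007B
Byte[4]=E6: 3-byte lead, need 2 cont bytes. acc=0x6
Byte[5]=82: continuation. acc=(acc<<6)|0x02=0x182
Byte[6]=9B: continuation. acc=(acc<<6)|0x1B=0x609B
Completed: cp=U+609B (starts at byte 4)
Byte[7]=E1: 3-byte lead, need 2 cont bytes. acc=0x1
Byte[8]=BD: continuation. acc=(acc<<6)|0x3D=0x7D
Byte[9]=AC: continuation. acc=(acc<<6)|0x2C=0x1F6C
Completed: cp=U+1F6C (starts at byte 7)
Byte[10]=CD: 2-byte lead, need 1 cont bytes. acc=0xD
Byte[11]=99: continuation. acc=(acc<<6)|0x19=0x359
Completed: cp=U+0359 (starts at byte 10)

Answer: U+7F1B U+007B U+609B U+1F6C U+0359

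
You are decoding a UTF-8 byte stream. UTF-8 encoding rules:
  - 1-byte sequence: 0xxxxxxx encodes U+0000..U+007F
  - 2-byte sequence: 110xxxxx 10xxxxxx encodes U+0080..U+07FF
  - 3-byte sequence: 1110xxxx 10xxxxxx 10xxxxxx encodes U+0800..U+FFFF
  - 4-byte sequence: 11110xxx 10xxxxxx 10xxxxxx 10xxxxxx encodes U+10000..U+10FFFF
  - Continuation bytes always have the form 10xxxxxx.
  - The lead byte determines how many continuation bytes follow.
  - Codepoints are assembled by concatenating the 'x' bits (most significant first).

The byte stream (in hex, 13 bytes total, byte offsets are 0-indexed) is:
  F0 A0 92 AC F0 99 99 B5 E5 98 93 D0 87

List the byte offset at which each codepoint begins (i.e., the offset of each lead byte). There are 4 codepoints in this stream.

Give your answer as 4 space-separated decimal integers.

Byte[0]=F0: 4-byte lead, need 3 cont bytes. acc=0x0
Byte[1]=A0: continuation. acc=(acc<<6)|0x20=0x20
Byte[2]=92: continuation. acc=(acc<<6)|0x12=0x812
Byte[3]=AC: continuation. acc=(acc<<6)|0x2C=0x204AC
Completed: cp=U+204AC (starts at byte 0)
Byte[4]=F0: 4-byte lead, need 3 cont bytes. acc=0x0
Byte[5]=99: continuation. acc=(acc<<6)|0x19=0x19
Byte[6]=99: continuation. acc=(acc<<6)|0x19=0x659
Byte[7]=B5: continuation. acc=(acc<<6)|0x35=0x19675
Completed: cp=U+19675 (starts at byte 4)
Byte[8]=E5: 3-byte lead, need 2 cont bytes. acc=0x5
Byte[9]=98: continuation. acc=(acc<<6)|0x18=0x158
Byte[10]=93: continuation. acc=(acc<<6)|0x13=0x5613
Completed: cp=U+5613 (starts at byte 8)
Byte[11]=D0: 2-byte lead, need 1 cont bytes. acc=0x10
Byte[12]=87: continuation. acc=(acc<<6)|0x07=0x407
Completed: cp=U+0407 (starts at byte 11)

Answer: 0 4 8 11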